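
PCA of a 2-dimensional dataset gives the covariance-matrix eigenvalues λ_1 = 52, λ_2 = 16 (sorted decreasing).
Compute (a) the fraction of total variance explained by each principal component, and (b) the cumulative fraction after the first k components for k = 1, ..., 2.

Step 1 — total variance = trace(Sigma) = Σ λ_i = 52 + 16 = 68.

Step 2 — fraction explained by component i = λ_i / Σ λ:
  PC1: 52/68 = 0.7647
  PC2: 16/68 = 0.2353

Step 3 — cumulative fraction after k components = (λ_1 + ... + λ_k) / Σ λ:
  k = 1: 52/68 = 0.7647
  k = 2: (52 + 16)/68 = 68/68 = 1

Summary (fraction, with percent):

explained: PC1 0.7647 (76.47%), PC2 0.2353 (23.53%);  cumulative: 0.7647, 1


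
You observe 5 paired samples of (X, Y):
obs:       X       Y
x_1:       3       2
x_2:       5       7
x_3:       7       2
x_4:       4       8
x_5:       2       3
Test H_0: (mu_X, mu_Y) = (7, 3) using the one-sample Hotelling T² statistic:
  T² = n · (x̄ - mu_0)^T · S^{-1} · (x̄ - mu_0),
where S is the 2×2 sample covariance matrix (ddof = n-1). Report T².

Step 1 — sample mean vector:
  mean(X) = (3 + 5 + 7 + 4 + 2) / 5 = 21/5 = 4.2
  mean(Y) = (2 + 7 + 2 + 8 + 3) / 5 = 22/5 = 4.4
  x̄ = (4.2, 4.4),  deviation x̄ - mu_0 = (4.2, 4.4) - (7, 3) = (-2.8, 1.4).

Step 2 — sample covariance matrix, S[i,j] = (1/(n-1)) · Σ_k (x_{k,i} - mean_i) · (x_{k,j} - mean_j), divisor n-1 = 4:
  S[X,X] = ((-1.2)·(-1.2) + (0.8)·(0.8) + (2.8)·(2.8) + (-0.2)·(-0.2) + (-2.2)·(-2.2)) / 4 = 14.8/4 = 3.7
  S[X,Y] = ((-1.2)·(-2.4) + (0.8)·(2.6) + (2.8)·(-2.4) + (-0.2)·(3.6) + (-2.2)·(-1.4)) / 4 = 0.6/4 = 0.15
  S[Y,Y] = ((-2.4)·(-2.4) + (2.6)·(2.6) + (-2.4)·(-2.4) + (3.6)·(3.6) + (-1.4)·(-1.4)) / 4 = 33.2/4 = 8.3
  S = [[3.7, 0.15],
 [0.15, 8.3]].

Step 3 — invert S. det(S) = 3.7·8.3 - (0.15)² = 30.6875.
  S^{-1} = (1/det) · [[d, -b], [-b, a]] = [[0.2705, -0.0049],
 [-0.0049, 0.1206]].

Step 4 — quadratic form (x̄ - mu_0)^T · S^{-1} · (x̄ - mu_0):
  S^{-1} · (x̄ - mu_0) = (-0.7642, 0.1825),
  (x̄ - mu_0)^T · [...] = (-2.8)·(-0.7642) + (1.4)·(0.1825) = 2.3951.

Step 5 — scale by n: T² = 5 · 2.3951 = 11.9756.

T² ≈ 11.9756


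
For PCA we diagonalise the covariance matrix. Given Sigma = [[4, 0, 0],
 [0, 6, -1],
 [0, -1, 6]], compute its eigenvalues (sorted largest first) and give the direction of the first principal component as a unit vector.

Step 1 — characteristic polynomial p(λ) = det(λI - Sigma) = λ³ - tr·λ² + c_1·λ - det, where tr = trace, c_1 = sum of the principal 2×2 minors, det = det(Sigma):
  tr = 4 + 6 + 6 = 16,
  c_1 = (4·6 - (0)²) + (4·6 - (0)²) + (6·6 - (-1)²) = 24 + 24 + 35 = 83,
  det = 4·(6·6 - (-1)²) - (0)·((0)·6 - (-1)·(0)) + (0)·((0)·(-1) - 6·(0)) = 4·(35) - (0)·(0) + (0)·(0) = 140.
  So p(λ) = λ³ - 16λ² + 83λ - 140.
Step 2 — look for an integer root (rational root theorem: any rational root is an integer divisor of 140). Testing λ = 4:
  p(4) = 64 - 256 + 332 - 140 = 0  ✓
  Dividing out (λ - 4): p(λ) = (λ - 4)(λ² - 12λ + 35).
Step 3 — remaining eigenvalues from the quadratic λ² - 12λ + 35 = 0:
  Δ = 12² - 4·35 = 144 - 140 = 4,  λ = (12 ± √4)/2 = (12 ± 2)/2 = 7 or 5.
  Sorted: λ_1 = 7,  λ_2 = 5,  λ_3 = 4  (check: sum = 16 = tr ✓).

Step 4 — unit eigenvector for λ_1 = 7: v spans the null space of (Sigma - λ_1 I), whose rows are
  r_1 = (-3, 0, 0),  r_2 = (0, -1, -1),  r_3 = (0, -1, -1).
  v is orthogonal to every row, so take v ∝ r_1 × r_2 = ((0)·(-1) - (0)·(-1), (0)·(0) - (-3)·(-1), (-3)·(-1) - (0)·(0)) = (0, -3, 3).
  Rescale (divide by 3; multiply by -1 so the first nonzero entry is positive): u = (0, 1, -1).
  ||u|| = √((0)² + (1)² + (-1)²) = √(2) ≈ 1.4142,  v_1 = u/||u|| ≈ (0, 0.7071, -0.7071) (||v_1|| = 1).

λ_1 = 7,  λ_2 = 5,  λ_3 = 4;  v_1 ≈ (0, 0.7071, -0.7071)


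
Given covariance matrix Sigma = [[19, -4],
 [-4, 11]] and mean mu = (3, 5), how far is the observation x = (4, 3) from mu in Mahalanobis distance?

Step 1 — centre the observation: (x - mu) = (1, -2).

Step 2 — invert Sigma. det(Sigma) = 19·11 - (-4)² = 193.
  Sigma^{-1} = (1/det) · [[d, -b], [-b, a]] = [[0.057, 0.0207],
 [0.0207, 0.0984]].

Step 3 — form the quadratic (x - mu)^T · Sigma^{-1} · (x - mu):
  Sigma^{-1} · (x - mu) = (0.0155, -0.1762).
  (x - mu)^T · [Sigma^{-1} · (x - mu)] = (1)·(0.0155) + (-2)·(-0.1762) = 0.3679.

Step 4 — take square root: d = √(0.3679) ≈ 0.6065.

d(x, mu) = √(0.3679) ≈ 0.6065


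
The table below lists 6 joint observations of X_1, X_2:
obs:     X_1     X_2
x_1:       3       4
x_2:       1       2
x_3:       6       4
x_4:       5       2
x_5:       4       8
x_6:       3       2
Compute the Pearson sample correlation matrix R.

Step 1 — column means:
  mean(X_1) = (3 + 1 + 6 + 5 + 4 + 3) / 6 = 22/6 = 3.6667
  mean(X_2) = (4 + 2 + 4 + 2 + 8 + 2) / 6 = 22/6 = 3.6667

Step 2 — sample variances and covariances s[i,j] = (1/(n-1)) · Σ_k (x_{k,i} - mean_i) · (x_{k,j} - mean_j), with n-1 = 5:
  s[X_1,X_1] = ((-0.6667)·(-0.6667) + (-2.6667)·(-2.6667) + (2.3333)·(2.3333) + (1.3333)·(1.3333) + (0.3333)·(0.3333) + (-0.6667)·(-0.6667)) / 5 = 15.3333/5 = 3.0667
  s[X_1,X_2] = ((-0.6667)·(0.3333) + (-2.6667)·(-1.6667) + (2.3333)·(0.3333) + (1.3333)·(-1.6667) + (0.3333)·(4.3333) + (-0.6667)·(-1.6667)) / 5 = 5.3333/5 = 1.0667
  s[X_2,X_2] = ((0.3333)·(0.3333) + (-1.6667)·(-1.6667) + (0.3333)·(0.3333) + (-1.6667)·(-1.6667) + (4.3333)·(4.3333) + (-1.6667)·(-1.6667)) / 5 = 27.3333/5 = 5.4667
  Sample standard deviations s_i = √(s[i,i]):
  s(X_1) = √(3.0667) = 1.7512
  s(X_2) = √(5.4667) = 2.3381

Step 3 — r_{ij} = s_{ij} / (s_i · s_j):
  r[X_1,X_1] = 1 (diagonal).
  r[X_1,X_2] = 1.0667 / (1.7512 · 2.3381) = 1.0667 / 4.0944 = 0.2605
  r[X_2,X_2] = 1 (diagonal).

R is symmetric with unit diagonal. Assembling:

R = [[1, 0.2605],
 [0.2605, 1]]


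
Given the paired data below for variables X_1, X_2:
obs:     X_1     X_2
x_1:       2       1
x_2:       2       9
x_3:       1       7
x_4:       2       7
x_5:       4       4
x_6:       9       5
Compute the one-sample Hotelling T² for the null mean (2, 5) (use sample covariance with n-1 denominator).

Step 1 — sample mean vector:
  mean(X_1) = (2 + 2 + 1 + 2 + 4 + 9) / 6 = 20/6 = 3.3333
  mean(X_2) = (1 + 9 + 7 + 7 + 4 + 5) / 6 = 33/6 = 5.5
  x̄ = (3.3333, 5.5),  deviation x̄ - mu_0 = (3.3333, 5.5) - (2, 5) = (1.3333, 0.5).

Step 2 — sample covariance matrix, S[i,j] = (1/(n-1)) · Σ_k (x_{k,i} - mean_i) · (x_{k,j} - mean_j), divisor n-1 = 5:
  S[X_1,X_1] = ((-1.3333)·(-1.3333) + (-1.3333)·(-1.3333) + (-2.3333)·(-2.3333) + (-1.3333)·(-1.3333) + (0.6667)·(0.6667) + (5.6667)·(5.6667)) / 5 = 43.3333/5 = 8.6667
  S[X_1,X_2] = ((-1.3333)·(-4.5) + (-1.3333)·(3.5) + (-2.3333)·(1.5) + (-1.3333)·(1.5) + (0.6667)·(-1.5) + (5.6667)·(-0.5)) / 5 = -8/5 = -1.6
  S[X_2,X_2] = ((-4.5)·(-4.5) + (3.5)·(3.5) + (1.5)·(1.5) + (1.5)·(1.5) + (-1.5)·(-1.5) + (-0.5)·(-0.5)) / 5 = 39.5/5 = 7.9
  S = [[8.6667, -1.6],
 [-1.6, 7.9]].

Step 3 — invert S. det(S) = 8.6667·7.9 - (-1.6)² = 65.9067.
  S^{-1} = (1/det) · [[d, -b], [-b, a]] = [[0.1199, 0.0243],
 [0.0243, 0.1315]].

Step 4 — quadratic form (x̄ - mu_0)^T · S^{-1} · (x̄ - mu_0):
  S^{-1} · (x̄ - mu_0) = (0.172, 0.0981),
  (x̄ - mu_0)^T · [...] = (1.3333)·(0.172) + (0.5)·(0.0981) = 0.2783.

Step 5 — scale by n: T² = 6 · 0.2783 = 1.67.

T² ≈ 1.67


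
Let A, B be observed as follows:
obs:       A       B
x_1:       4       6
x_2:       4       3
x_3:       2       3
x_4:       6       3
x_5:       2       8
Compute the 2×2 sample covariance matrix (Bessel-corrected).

Step 1 — column means:
  mean(A) = (4 + 4 + 2 + 6 + 2) / 5 = 18/5 = 3.6
  mean(B) = (6 + 3 + 3 + 3 + 8) / 5 = 23/5 = 4.6

Step 2 — sample covariance S[i,j] = (1/(n-1)) · Σ_k (x_{k,i} - mean_i) · (x_{k,j} - mean_j), with n-1 = 4.
  S[A,A] = ((0.4)·(0.4) + (0.4)·(0.4) + (-1.6)·(-1.6) + (2.4)·(2.4) + (-1.6)·(-1.6)) / 4 = 11.2/4 = 2.8
  S[A,B] = ((0.4)·(1.4) + (0.4)·(-1.6) + (-1.6)·(-1.6) + (2.4)·(-1.6) + (-1.6)·(3.4)) / 4 = -6.8/4 = -1.7
  S[B,B] = ((1.4)·(1.4) + (-1.6)·(-1.6) + (-1.6)·(-1.6) + (-1.6)·(-1.6) + (3.4)·(3.4)) / 4 = 21.2/4 = 5.3

S is symmetric (S[j,i] = S[i,j]). Assembling:

S = [[2.8, -1.7],
 [-1.7, 5.3]]


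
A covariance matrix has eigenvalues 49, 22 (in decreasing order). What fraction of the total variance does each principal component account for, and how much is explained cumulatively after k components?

Step 1 — total variance = trace(Sigma) = Σ λ_i = 49 + 22 = 71.

Step 2 — fraction explained by component i = λ_i / Σ λ:
  PC1: 49/71 = 0.6901
  PC2: 22/71 = 0.3099

Step 3 — cumulative fraction after k components = (λ_1 + ... + λ_k) / Σ λ:
  k = 1: 49/71 = 0.6901
  k = 2: (49 + 22)/71 = 71/71 = 1

Summary (fraction, with percent):

explained: PC1 0.6901 (69.01%), PC2 0.3099 (30.99%);  cumulative: 0.6901, 1


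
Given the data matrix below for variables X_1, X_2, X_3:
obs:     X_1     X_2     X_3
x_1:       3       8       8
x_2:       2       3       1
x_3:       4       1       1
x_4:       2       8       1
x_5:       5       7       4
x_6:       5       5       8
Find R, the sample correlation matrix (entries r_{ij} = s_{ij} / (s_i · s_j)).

Step 1 — column means:
  mean(X_1) = (3 + 2 + 4 + 2 + 5 + 5) / 6 = 21/6 = 3.5
  mean(X_2) = (8 + 3 + 1 + 8 + 7 + 5) / 6 = 32/6 = 5.3333
  mean(X_3) = (8 + 1 + 1 + 1 + 4 + 8) / 6 = 23/6 = 3.8333

Step 2 — sample variances and covariances s[i,j] = (1/(n-1)) · Σ_k (x_{k,i} - mean_i) · (x_{k,j} - mean_j), with n-1 = 5:
  s[X_1,X_1] = ((-0.5)·(-0.5) + (-1.5)·(-1.5) + (0.5)·(0.5) + (-1.5)·(-1.5) + (1.5)·(1.5) + (1.5)·(1.5)) / 5 = 9.5/5 = 1.9
  s[X_1,X_2] = ((-0.5)·(2.6667) + (-1.5)·(-2.3333) + (0.5)·(-4.3333) + (-1.5)·(2.6667) + (1.5)·(1.6667) + (1.5)·(-0.3333)) / 5 = -2/5 = -0.4
  s[X_1,X_3] = ((-0.5)·(4.1667) + (-1.5)·(-2.8333) + (0.5)·(-2.8333) + (-1.5)·(-2.8333) + (1.5)·(0.1667) + (1.5)·(4.1667)) / 5 = 11.5/5 = 2.3
  s[X_2,X_2] = ((2.6667)·(2.6667) + (-2.3333)·(-2.3333) + (-4.3333)·(-4.3333) + (2.6667)·(2.6667) + (1.6667)·(1.6667) + (-0.3333)·(-0.3333)) / 5 = 41.3333/5 = 8.2667
  s[X_2,X_3] = ((2.6667)·(4.1667) + (-2.3333)·(-2.8333) + (-4.3333)·(-2.8333) + (2.6667)·(-2.8333) + (1.6667)·(0.1667) + (-0.3333)·(4.1667)) / 5 = 21.3333/5 = 4.2667
  s[X_3,X_3] = ((4.1667)·(4.1667) + (-2.8333)·(-2.8333) + (-2.8333)·(-2.8333) + (-2.8333)·(-2.8333) + (0.1667)·(0.1667) + (4.1667)·(4.1667)) / 5 = 58.8333/5 = 11.7667
  Sample standard deviations s_i = √(s[i,i]):
  s(X_1) = √(1.9) = 1.3784
  s(X_2) = √(8.2667) = 2.8752
  s(X_3) = √(11.7667) = 3.4303

Step 3 — r_{ij} = s_{ij} / (s_i · s_j):
  r[X_1,X_1] = 1 (diagonal).
  r[X_1,X_2] = -0.4 / (1.3784 · 2.8752) = -0.4 / 3.9632 = -0.1009
  r[X_1,X_3] = 2.3 / (1.3784 · 3.4303) = 2.3 / 4.7283 = 0.4864
  r[X_2,X_2] = 1 (diagonal).
  r[X_2,X_3] = 4.2667 / (2.8752 · 3.4303) = 4.2667 / 9.8626 = 0.4326
  r[X_3,X_3] = 1 (diagonal).

R is symmetric with unit diagonal. Assembling:

R = [[1, -0.1009, 0.4864],
 [-0.1009, 1, 0.4326],
 [0.4864, 0.4326, 1]]


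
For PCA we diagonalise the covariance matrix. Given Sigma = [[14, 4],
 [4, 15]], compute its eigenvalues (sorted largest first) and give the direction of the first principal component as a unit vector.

Step 1 — characteristic polynomial of 2×2 Sigma:
  det(Sigma - λI) = λ² - trace · λ + det = 0.
  trace = 14 + 15 = 29, det = 14·15 - (4)² = 194.
Step 2 — discriminant:
  Δ = trace² - 4·det = 841 - 776 = 65.
Step 3 — eigenvalues:
  λ = (trace ± √Δ)/2 = (29 ± 8.0623)/2,
  λ_1 = 18.5311,  λ_2 = 10.4689.

Step 4 — unit eigenvector for λ_1: solve (Sigma - λ_1 I)v = 0. First row:
  (14 - 18.5311)·v_x + (4)·v_y = 0, i.e. (-4.5311)·v_x + (4)·v_y = 0,
  so v ∝ (b, λ_1 - a) = (4, 4.5311) = u.
  ||u|| = √((4)² + (4.5311)²) = √(36.5311) ≈ 6.0441,
  v_1 = u/||u|| ≈ (0.6618, 0.7497) (||v_1|| = 1).

λ_1 = 18.5311,  λ_2 = 10.4689;  v_1 ≈ (0.6618, 0.7497)


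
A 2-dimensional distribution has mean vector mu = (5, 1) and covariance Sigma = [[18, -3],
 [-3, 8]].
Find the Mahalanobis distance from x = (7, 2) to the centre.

Step 1 — centre the observation: (x - mu) = (2, 1).

Step 2 — invert Sigma. det(Sigma) = 18·8 - (-3)² = 135.
  Sigma^{-1} = (1/det) · [[d, -b], [-b, a]] = [[0.0593, 0.0222],
 [0.0222, 0.1333]].

Step 3 — form the quadratic (x - mu)^T · Sigma^{-1} · (x - mu):
  Sigma^{-1} · (x - mu) = (0.1407, 0.1778).
  (x - mu)^T · [Sigma^{-1} · (x - mu)] = (2)·(0.1407) + (1)·(0.1778) = 0.4593.

Step 4 — take square root: d = √(0.4593) ≈ 0.6777.

d(x, mu) = √(0.4593) ≈ 0.6777


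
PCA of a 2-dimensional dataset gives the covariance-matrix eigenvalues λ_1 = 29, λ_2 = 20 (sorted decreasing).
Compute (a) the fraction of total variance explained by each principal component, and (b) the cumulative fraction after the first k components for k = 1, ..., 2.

Step 1 — total variance = trace(Sigma) = Σ λ_i = 29 + 20 = 49.

Step 2 — fraction explained by component i = λ_i / Σ λ:
  PC1: 29/49 = 0.5918
  PC2: 20/49 = 0.4082

Step 3 — cumulative fraction after k components = (λ_1 + ... + λ_k) / Σ λ:
  k = 1: 29/49 = 0.5918
  k = 2: (29 + 20)/49 = 49/49 = 1

Summary (fraction, with percent):

explained: PC1 0.5918 (59.18%), PC2 0.4082 (40.82%);  cumulative: 0.5918, 1


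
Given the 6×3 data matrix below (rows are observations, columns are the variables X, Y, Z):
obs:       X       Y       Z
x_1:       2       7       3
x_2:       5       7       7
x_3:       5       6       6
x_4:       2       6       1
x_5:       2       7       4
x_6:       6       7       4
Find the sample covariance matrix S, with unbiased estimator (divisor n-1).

Step 1 — column means:
  mean(X) = (2 + 5 + 5 + 2 + 2 + 6) / 6 = 22/6 = 3.6667
  mean(Y) = (7 + 7 + 6 + 6 + 7 + 7) / 6 = 40/6 = 6.6667
  mean(Z) = (3 + 7 + 6 + 1 + 4 + 4) / 6 = 25/6 = 4.1667

Step 2 — sample covariance S[i,j] = (1/(n-1)) · Σ_k (x_{k,i} - mean_i) · (x_{k,j} - mean_j), with n-1 = 5.
  S[X,X] = ((-1.6667)·(-1.6667) + (1.3333)·(1.3333) + (1.3333)·(1.3333) + (-1.6667)·(-1.6667) + (-1.6667)·(-1.6667) + (2.3333)·(2.3333)) / 5 = 17.3333/5 = 3.4667
  S[X,Y] = ((-1.6667)·(0.3333) + (1.3333)·(0.3333) + (1.3333)·(-0.6667) + (-1.6667)·(-0.6667) + (-1.6667)·(0.3333) + (2.3333)·(0.3333)) / 5 = 0.3333/5 = 0.0667
  S[X,Z] = ((-1.6667)·(-1.1667) + (1.3333)·(2.8333) + (1.3333)·(1.8333) + (-1.6667)·(-3.1667) + (-1.6667)·(-0.1667) + (2.3333)·(-0.1667)) / 5 = 13.3333/5 = 2.6667
  S[Y,Y] = ((0.3333)·(0.3333) + (0.3333)·(0.3333) + (-0.6667)·(-0.6667) + (-0.6667)·(-0.6667) + (0.3333)·(0.3333) + (0.3333)·(0.3333)) / 5 = 1.3333/5 = 0.2667
  S[Y,Z] = ((0.3333)·(-1.1667) + (0.3333)·(2.8333) + (-0.6667)·(1.8333) + (-0.6667)·(-3.1667) + (0.3333)·(-0.1667) + (0.3333)·(-0.1667)) / 5 = 1.3333/5 = 0.2667
  S[Z,Z] = ((-1.1667)·(-1.1667) + (2.8333)·(2.8333) + (1.8333)·(1.8333) + (-3.1667)·(-3.1667) + (-0.1667)·(-0.1667) + (-0.1667)·(-0.1667)) / 5 = 22.8333/5 = 4.5667

S is symmetric (S[j,i] = S[i,j]). Assembling:

S = [[3.4667, 0.0667, 2.6667],
 [0.0667, 0.2667, 0.2667],
 [2.6667, 0.2667, 4.5667]]


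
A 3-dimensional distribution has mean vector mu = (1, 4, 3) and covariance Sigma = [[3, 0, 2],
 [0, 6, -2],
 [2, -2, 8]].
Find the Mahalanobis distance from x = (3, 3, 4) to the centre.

Step 1 — centre the observation: (x - mu) = (2, -1, 1).

Step 2 — invert Sigma (cofactor / det for 3×3, or solve directly):
  Sigma^{-1} = [[0.4074, -0.037, -0.1111],
 [-0.037, 0.1852, 0.0556],
 [-0.1111, 0.0556, 0.1667]].

Step 3 — form the quadratic (x - mu)^T · Sigma^{-1} · (x - mu):
  Sigma^{-1} · (x - mu) = (0.7407, -0.2037, -0.1111).
  (x - mu)^T · [Sigma^{-1} · (x - mu)] = (2)·(0.7407) + (-1)·(-0.2037) + (1)·(-0.1111) = 1.5741.

Step 4 — take square root: d = √(1.5741) ≈ 1.2546.

d(x, mu) = √(1.5741) ≈ 1.2546


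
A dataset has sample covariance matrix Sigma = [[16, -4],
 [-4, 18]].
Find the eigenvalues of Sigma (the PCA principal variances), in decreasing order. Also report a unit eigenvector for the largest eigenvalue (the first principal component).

Step 1 — characteristic polynomial of 2×2 Sigma:
  det(Sigma - λI) = λ² - trace · λ + det = 0.
  trace = 16 + 18 = 34, det = 16·18 - (-4)² = 272.
Step 2 — discriminant:
  Δ = trace² - 4·det = 1156 - 1088 = 68.
Step 3 — eigenvalues:
  λ = (trace ± √Δ)/2 = (34 ± 8.2462)/2,
  λ_1 = 21.1231,  λ_2 = 12.8769.

Step 4 — unit eigenvector for λ_1: solve (Sigma - λ_1 I)v = 0. First row:
  (16 - 21.1231)·v_x + (-4)·v_y = 0, i.e. (-5.1231)·v_x + (-4)·v_y = 0,
  so v ∝ (b, λ_1 - a) = (-4, 5.1231); multiply by -1 so the first entry is positive: u = (4, -5.1231).
  ||u|| = √((4)² + (-5.1231)²) = √(42.2462) ≈ 6.4997,
  v_1 = u/||u|| ≈ (0.6154, -0.7882) (||v_1|| = 1).

λ_1 = 21.1231,  λ_2 = 12.8769;  v_1 ≈ (0.6154, -0.7882)


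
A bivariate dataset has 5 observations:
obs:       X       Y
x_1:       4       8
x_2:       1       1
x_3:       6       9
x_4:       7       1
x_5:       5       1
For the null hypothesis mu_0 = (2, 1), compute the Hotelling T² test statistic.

Step 1 — sample mean vector:
  mean(X) = (4 + 1 + 6 + 7 + 5) / 5 = 23/5 = 4.6
  mean(Y) = (8 + 1 + 9 + 1 + 1) / 5 = 20/5 = 4
  x̄ = (4.6, 4),  deviation x̄ - mu_0 = (4.6, 4) - (2, 1) = (2.6, 3).

Step 2 — sample covariance matrix, S[i,j] = (1/(n-1)) · Σ_k (x_{k,i} - mean_i) · (x_{k,j} - mean_j), divisor n-1 = 4:
  S[X,X] = ((-0.6)·(-0.6) + (-3.6)·(-3.6) + (1.4)·(1.4) + (2.4)·(2.4) + (0.4)·(0.4)) / 4 = 21.2/4 = 5.3
  S[X,Y] = ((-0.6)·(4) + (-3.6)·(-3) + (1.4)·(5) + (2.4)·(-3) + (0.4)·(-3)) / 4 = 7/4 = 1.75
  S[Y,Y] = ((4)·(4) + (-3)·(-3) + (5)·(5) + (-3)·(-3) + (-3)·(-3)) / 4 = 68/4 = 17
  S = [[5.3, 1.75],
 [1.75, 17]].

Step 3 — invert S. det(S) = 5.3·17 - (1.75)² = 87.0375.
  S^{-1} = (1/det) · [[d, -b], [-b, a]] = [[0.1953, -0.0201],
 [-0.0201, 0.0609]].

Step 4 — quadratic form (x̄ - mu_0)^T · S^{-1} · (x̄ - mu_0):
  S^{-1} · (x̄ - mu_0) = (0.4475, 0.1304),
  (x̄ - mu_0)^T · [...] = (2.6)·(0.4475) + (3)·(0.1304) = 1.5547.

Step 5 — scale by n: T² = 5 · 1.5547 = 7.7737.

T² ≈ 7.7737


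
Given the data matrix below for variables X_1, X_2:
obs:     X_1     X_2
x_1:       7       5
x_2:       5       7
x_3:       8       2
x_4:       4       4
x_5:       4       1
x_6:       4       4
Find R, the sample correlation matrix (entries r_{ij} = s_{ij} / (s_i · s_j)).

Step 1 — column means:
  mean(X_1) = (7 + 5 + 8 + 4 + 4 + 4) / 6 = 32/6 = 5.3333
  mean(X_2) = (5 + 7 + 2 + 4 + 1 + 4) / 6 = 23/6 = 3.8333

Step 2 — sample variances and covariances s[i,j] = (1/(n-1)) · Σ_k (x_{k,i} - mean_i) · (x_{k,j} - mean_j), with n-1 = 5:
  s[X_1,X_1] = ((1.6667)·(1.6667) + (-0.3333)·(-0.3333) + (2.6667)·(2.6667) + (-1.3333)·(-1.3333) + (-1.3333)·(-1.3333) + (-1.3333)·(-1.3333)) / 5 = 15.3333/5 = 3.0667
  s[X_1,X_2] = ((1.6667)·(1.1667) + (-0.3333)·(3.1667) + (2.6667)·(-1.8333) + (-1.3333)·(0.1667) + (-1.3333)·(-2.8333) + (-1.3333)·(0.1667)) / 5 = -0.6667/5 = -0.1333
  s[X_2,X_2] = ((1.1667)·(1.1667) + (3.1667)·(3.1667) + (-1.8333)·(-1.8333) + (0.1667)·(0.1667) + (-2.8333)·(-2.8333) + (0.1667)·(0.1667)) / 5 = 22.8333/5 = 4.5667
  Sample standard deviations s_i = √(s[i,i]):
  s(X_1) = √(3.0667) = 1.7512
  s(X_2) = √(4.5667) = 2.137

Step 3 — r_{ij} = s_{ij} / (s_i · s_j):
  r[X_1,X_1] = 1 (diagonal).
  r[X_1,X_2] = -0.1333 / (1.7512 · 2.137) = -0.1333 / 3.7423 = -0.0356
  r[X_2,X_2] = 1 (diagonal).

R is symmetric with unit diagonal. Assembling:

R = [[1, -0.0356],
 [-0.0356, 1]]


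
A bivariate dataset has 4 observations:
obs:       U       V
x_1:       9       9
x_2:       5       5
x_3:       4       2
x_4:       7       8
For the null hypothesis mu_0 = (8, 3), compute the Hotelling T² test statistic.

Step 1 — sample mean vector:
  mean(U) = (9 + 5 + 4 + 7) / 4 = 25/4 = 6.25
  mean(V) = (9 + 5 + 2 + 8) / 4 = 24/4 = 6
  x̄ = (6.25, 6),  deviation x̄ - mu_0 = (6.25, 6) - (8, 3) = (-1.75, 3).

Step 2 — sample covariance matrix, S[i,j] = (1/(n-1)) · Σ_k (x_{k,i} - mean_i) · (x_{k,j} - mean_j), divisor n-1 = 3:
  S[U,U] = ((2.75)·(2.75) + (-1.25)·(-1.25) + (-2.25)·(-2.25) + (0.75)·(0.75)) / 3 = 14.75/3 = 4.9167
  S[U,V] = ((2.75)·(3) + (-1.25)·(-1) + (-2.25)·(-4) + (0.75)·(2)) / 3 = 20/3 = 6.6667
  S[V,V] = ((3)·(3) + (-1)·(-1) + (-4)·(-4) + (2)·(2)) / 3 = 30/3 = 10
  S = [[4.9167, 6.6667],
 [6.6667, 10]].

Step 3 — invert S. det(S) = 4.9167·10 - (6.6667)² = 4.7222.
  S^{-1} = (1/det) · [[d, -b], [-b, a]] = [[2.1176, -1.4118],
 [-1.4118, 1.0412]].

Step 4 — quadratic form (x̄ - mu_0)^T · S^{-1} · (x̄ - mu_0):
  S^{-1} · (x̄ - mu_0) = (-7.9412, 5.5941),
  (x̄ - mu_0)^T · [...] = (-1.75)·(-7.9412) + (3)·(5.5941) = 30.6794.

Step 5 — scale by n: T² = 4 · 30.6794 = 122.7176.

T² ≈ 122.7176


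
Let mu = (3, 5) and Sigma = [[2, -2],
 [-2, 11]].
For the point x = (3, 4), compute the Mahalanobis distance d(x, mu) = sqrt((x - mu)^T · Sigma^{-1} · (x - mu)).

Step 1 — centre the observation: (x - mu) = (0, -1).

Step 2 — invert Sigma. det(Sigma) = 2·11 - (-2)² = 18.
  Sigma^{-1} = (1/det) · [[d, -b], [-b, a]] = [[0.6111, 0.1111],
 [0.1111, 0.1111]].

Step 3 — form the quadratic (x - mu)^T · Sigma^{-1} · (x - mu):
  Sigma^{-1} · (x - mu) = (-0.1111, -0.1111).
  (x - mu)^T · [Sigma^{-1} · (x - mu)] = (0)·(-0.1111) + (-1)·(-0.1111) = 0.1111.

Step 4 — take square root: d = √(0.1111) ≈ 0.3333.

d(x, mu) = √(0.1111) ≈ 0.3333


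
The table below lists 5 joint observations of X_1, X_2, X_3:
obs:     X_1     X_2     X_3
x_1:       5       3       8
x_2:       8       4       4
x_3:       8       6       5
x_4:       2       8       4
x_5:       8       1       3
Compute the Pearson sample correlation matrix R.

Step 1 — column means:
  mean(X_1) = (5 + 8 + 8 + 2 + 8) / 5 = 31/5 = 6.2
  mean(X_2) = (3 + 4 + 6 + 8 + 1) / 5 = 22/5 = 4.4
  mean(X_3) = (8 + 4 + 5 + 4 + 3) / 5 = 24/5 = 4.8

Step 2 — sample variances and covariances s[i,j] = (1/(n-1)) · Σ_k (x_{k,i} - mean_i) · (x_{k,j} - mean_j), with n-1 = 4:
  s[X_1,X_1] = ((-1.2)·(-1.2) + (1.8)·(1.8) + (1.8)·(1.8) + (-4.2)·(-4.2) + (1.8)·(1.8)) / 4 = 28.8/4 = 7.2
  s[X_1,X_2] = ((-1.2)·(-1.4) + (1.8)·(-0.4) + (1.8)·(1.6) + (-4.2)·(3.6) + (1.8)·(-3.4)) / 4 = -17.4/4 = -4.35
  s[X_1,X_3] = ((-1.2)·(3.2) + (1.8)·(-0.8) + (1.8)·(0.2) + (-4.2)·(-0.8) + (1.8)·(-1.8)) / 4 = -4.8/4 = -1.2
  s[X_2,X_2] = ((-1.4)·(-1.4) + (-0.4)·(-0.4) + (1.6)·(1.6) + (3.6)·(3.6) + (-3.4)·(-3.4)) / 4 = 29.2/4 = 7.3
  s[X_2,X_3] = ((-1.4)·(3.2) + (-0.4)·(-0.8) + (1.6)·(0.2) + (3.6)·(-0.8) + (-3.4)·(-1.8)) / 4 = -0.6/4 = -0.15
  s[X_3,X_3] = ((3.2)·(3.2) + (-0.8)·(-0.8) + (0.2)·(0.2) + (-0.8)·(-0.8) + (-1.8)·(-1.8)) / 4 = 14.8/4 = 3.7
  Sample standard deviations s_i = √(s[i,i]):
  s(X_1) = √(7.2) = 2.6833
  s(X_2) = √(7.3) = 2.7019
  s(X_3) = √(3.7) = 1.9235

Step 3 — r_{ij} = s_{ij} / (s_i · s_j):
  r[X_1,X_1] = 1 (diagonal).
  r[X_1,X_2] = -4.35 / (2.6833 · 2.7019) = -4.35 / 7.2498 = -0.6
  r[X_1,X_3] = -1.2 / (2.6833 · 1.9235) = -1.2 / 5.1614 = -0.2325
  r[X_2,X_2] = 1 (diagonal).
  r[X_2,X_3] = -0.15 / (2.7019 · 1.9235) = -0.15 / 5.1971 = -0.0289
  r[X_3,X_3] = 1 (diagonal).

R is symmetric with unit diagonal. Assembling:

R = [[1, -0.6, -0.2325],
 [-0.6, 1, -0.0289],
 [-0.2325, -0.0289, 1]]


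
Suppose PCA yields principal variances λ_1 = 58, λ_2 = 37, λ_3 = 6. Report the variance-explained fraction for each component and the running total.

Step 1 — total variance = trace(Sigma) = Σ λ_i = 58 + 37 + 6 = 101.

Step 2 — fraction explained by component i = λ_i / Σ λ:
  PC1: 58/101 = 0.5743
  PC2: 37/101 = 0.3663
  PC3: 6/101 = 0.0594

Step 3 — cumulative fraction after k components = (λ_1 + ... + λ_k) / Σ λ:
  k = 1: 58/101 = 0.5743
  k = 2: (58 + 37)/101 = 95/101 = 0.9406
  k = 3: (58 + 37 + 6)/101 = 101/101 = 1

Summary (fraction, with percent):

explained: PC1 0.5743 (57.43%), PC2 0.3663 (36.63%), PC3 0.0594 (5.94%);  cumulative: 0.5743, 0.9406, 1


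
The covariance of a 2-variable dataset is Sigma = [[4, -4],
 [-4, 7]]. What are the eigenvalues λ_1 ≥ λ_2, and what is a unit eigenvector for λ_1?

Step 1 — characteristic polynomial of 2×2 Sigma:
  det(Sigma - λI) = λ² - trace · λ + det = 0.
  trace = 4 + 7 = 11, det = 4·7 - (-4)² = 12.
Step 2 — discriminant:
  Δ = trace² - 4·det = 121 - 48 = 73.
Step 3 — eigenvalues:
  λ = (trace ± √Δ)/2 = (11 ± 8.544)/2,
  λ_1 = 9.772,  λ_2 = 1.228.

Step 4 — unit eigenvector for λ_1: solve (Sigma - λ_1 I)v = 0. First row:
  (4 - 9.772)·v_x + (-4)·v_y = 0, i.e. (-5.772)·v_x + (-4)·v_y = 0,
  so v ∝ (b, λ_1 - a) = (-4, 5.772); multiply by -1 so the first entry is positive: u = (4, -5.772).
  ||u|| = √((4)² + (-5.772)²) = √(49.316) ≈ 7.0225,
  v_1 = u/||u|| ≈ (0.5696, -0.8219) (||v_1|| = 1).

λ_1 = 9.772,  λ_2 = 1.228;  v_1 ≈ (0.5696, -0.8219)


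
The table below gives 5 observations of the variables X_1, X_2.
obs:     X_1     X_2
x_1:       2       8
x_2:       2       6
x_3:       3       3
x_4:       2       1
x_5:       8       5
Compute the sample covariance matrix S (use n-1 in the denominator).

Step 1 — column means:
  mean(X_1) = (2 + 2 + 3 + 2 + 8) / 5 = 17/5 = 3.4
  mean(X_2) = (8 + 6 + 3 + 1 + 5) / 5 = 23/5 = 4.6

Step 2 — sample covariance S[i,j] = (1/(n-1)) · Σ_k (x_{k,i} - mean_i) · (x_{k,j} - mean_j), with n-1 = 4.
  S[X_1,X_1] = ((-1.4)·(-1.4) + (-1.4)·(-1.4) + (-0.4)·(-0.4) + (-1.4)·(-1.4) + (4.6)·(4.6)) / 4 = 27.2/4 = 6.8
  S[X_1,X_2] = ((-1.4)·(3.4) + (-1.4)·(1.4) + (-0.4)·(-1.6) + (-1.4)·(-3.6) + (4.6)·(0.4)) / 4 = 0.8/4 = 0.2
  S[X_2,X_2] = ((3.4)·(3.4) + (1.4)·(1.4) + (-1.6)·(-1.6) + (-3.6)·(-3.6) + (0.4)·(0.4)) / 4 = 29.2/4 = 7.3

S is symmetric (S[j,i] = S[i,j]). Assembling:

S = [[6.8, 0.2],
 [0.2, 7.3]]


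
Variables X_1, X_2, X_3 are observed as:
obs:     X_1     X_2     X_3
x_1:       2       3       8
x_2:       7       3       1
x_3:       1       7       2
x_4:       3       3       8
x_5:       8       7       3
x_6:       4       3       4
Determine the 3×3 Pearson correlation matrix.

Step 1 — column means:
  mean(X_1) = (2 + 7 + 1 + 3 + 8 + 4) / 6 = 25/6 = 4.1667
  mean(X_2) = (3 + 3 + 7 + 3 + 7 + 3) / 6 = 26/6 = 4.3333
  mean(X_3) = (8 + 1 + 2 + 8 + 3 + 4) / 6 = 26/6 = 4.3333

Step 2 — sample variances and covariances s[i,j] = (1/(n-1)) · Σ_k (x_{k,i} - mean_i) · (x_{k,j} - mean_j), with n-1 = 5:
  s[X_1,X_1] = ((-2.1667)·(-2.1667) + (2.8333)·(2.8333) + (-3.1667)·(-3.1667) + (-1.1667)·(-1.1667) + (3.8333)·(3.8333) + (-0.1667)·(-0.1667)) / 5 = 38.8333/5 = 7.7667
  s[X_1,X_2] = ((-2.1667)·(-1.3333) + (2.8333)·(-1.3333) + (-3.1667)·(2.6667) + (-1.1667)·(-1.3333) + (3.8333)·(2.6667) + (-0.1667)·(-1.3333)) / 5 = 2.6667/5 = 0.5333
  s[X_1,X_3] = ((-2.1667)·(3.6667) + (2.8333)·(-3.3333) + (-3.1667)·(-2.3333) + (-1.1667)·(3.6667) + (3.8333)·(-1.3333) + (-0.1667)·(-0.3333)) / 5 = -19.3333/5 = -3.8667
  s[X_2,X_2] = ((-1.3333)·(-1.3333) + (-1.3333)·(-1.3333) + (2.6667)·(2.6667) + (-1.3333)·(-1.3333) + (2.6667)·(2.6667) + (-1.3333)·(-1.3333)) / 5 = 21.3333/5 = 4.2667
  s[X_2,X_3] = ((-1.3333)·(3.6667) + (-1.3333)·(-3.3333) + (2.6667)·(-2.3333) + (-1.3333)·(3.6667) + (2.6667)·(-1.3333) + (-1.3333)·(-0.3333)) / 5 = -14.6667/5 = -2.9333
  s[X_3,X_3] = ((3.6667)·(3.6667) + (-3.3333)·(-3.3333) + (-2.3333)·(-2.3333) + (3.6667)·(3.6667) + (-1.3333)·(-1.3333) + (-0.3333)·(-0.3333)) / 5 = 45.3333/5 = 9.0667
  Sample standard deviations s_i = √(s[i,i]):
  s(X_1) = √(7.7667) = 2.7869
  s(X_2) = √(4.2667) = 2.0656
  s(X_3) = √(9.0667) = 3.0111

Step 3 — r_{ij} = s_{ij} / (s_i · s_j):
  r[X_1,X_1] = 1 (diagonal).
  r[X_1,X_2] = 0.5333 / (2.7869 · 2.0656) = 0.5333 / 5.7565 = 0.0926
  r[X_1,X_3] = -3.8667 / (2.7869 · 3.0111) = -3.8667 / 8.3915 = -0.4608
  r[X_2,X_2] = 1 (diagonal).
  r[X_2,X_3] = -2.9333 / (2.0656 · 3.0111) = -2.9333 / 6.2197 = -0.4716
  r[X_3,X_3] = 1 (diagonal).

R is symmetric with unit diagonal. Assembling:

R = [[1, 0.0926, -0.4608],
 [0.0926, 1, -0.4716],
 [-0.4608, -0.4716, 1]]


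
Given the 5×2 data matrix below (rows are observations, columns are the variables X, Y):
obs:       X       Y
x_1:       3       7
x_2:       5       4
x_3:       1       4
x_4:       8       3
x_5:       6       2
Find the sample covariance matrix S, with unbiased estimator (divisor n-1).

Step 1 — column means:
  mean(X) = (3 + 5 + 1 + 8 + 6) / 5 = 23/5 = 4.6
  mean(Y) = (7 + 4 + 4 + 3 + 2) / 5 = 20/5 = 4

Step 2 — sample covariance S[i,j] = (1/(n-1)) · Σ_k (x_{k,i} - mean_i) · (x_{k,j} - mean_j), with n-1 = 4.
  S[X,X] = ((-1.6)·(-1.6) + (0.4)·(0.4) + (-3.6)·(-3.6) + (3.4)·(3.4) + (1.4)·(1.4)) / 4 = 29.2/4 = 7.3
  S[X,Y] = ((-1.6)·(3) + (0.4)·(0) + (-3.6)·(0) + (3.4)·(-1) + (1.4)·(-2)) / 4 = -11/4 = -2.75
  S[Y,Y] = ((3)·(3) + (0)·(0) + (0)·(0) + (-1)·(-1) + (-2)·(-2)) / 4 = 14/4 = 3.5

S is symmetric (S[j,i] = S[i,j]). Assembling:

S = [[7.3, -2.75],
 [-2.75, 3.5]]


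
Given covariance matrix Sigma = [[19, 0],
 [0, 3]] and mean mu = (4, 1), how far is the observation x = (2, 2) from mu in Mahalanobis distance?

Step 1 — centre the observation: (x - mu) = (-2, 1).

Step 2 — invert Sigma. det(Sigma) = 19·3 - (0)² = 57.
  Sigma^{-1} = (1/det) · [[d, -b], [-b, a]] = [[0.0526, 0],
 [0, 0.3333]].

Step 3 — form the quadratic (x - mu)^T · Sigma^{-1} · (x - mu):
  Sigma^{-1} · (x - mu) = (-0.1053, 0.3333).
  (x - mu)^T · [Sigma^{-1} · (x - mu)] = (-2)·(-0.1053) + (1)·(0.3333) = 0.5439.

Step 4 — take square root: d = √(0.5439) ≈ 0.7375.

d(x, mu) = √(0.5439) ≈ 0.7375


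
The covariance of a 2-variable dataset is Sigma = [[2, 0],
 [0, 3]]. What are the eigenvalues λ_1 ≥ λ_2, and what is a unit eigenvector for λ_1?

Step 1 — characteristic polynomial of 2×2 Sigma:
  det(Sigma - λI) = λ² - trace · λ + det = 0.
  trace = 2 + 3 = 5, det = 2·3 - (0)² = 6.
Step 2 — discriminant:
  Δ = trace² - 4·det = 25 - 24 = 1.
Step 3 — eigenvalues:
  λ = (trace ± √Δ)/2 = (5 ± 1)/2,
  λ_1 = 3,  λ_2 = 2.

Step 4 — unit eigenvector for λ_1: Sigma is diagonal, so its eigenvectors are the coordinate axes. λ_1 = 3 is the diagonal entry on the second coordinate axis, hence
  v_1 = (0, 1) (||v_1|| = 1).

λ_1 = 3,  λ_2 = 2;  v_1 ≈ (0, 1)


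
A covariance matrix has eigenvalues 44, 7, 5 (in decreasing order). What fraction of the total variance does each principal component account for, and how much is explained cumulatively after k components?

Step 1 — total variance = trace(Sigma) = Σ λ_i = 44 + 7 + 5 = 56.

Step 2 — fraction explained by component i = λ_i / Σ λ:
  PC1: 44/56 = 0.7857
  PC2: 7/56 = 0.125
  PC3: 5/56 = 0.0893

Step 3 — cumulative fraction after k components = (λ_1 + ... + λ_k) / Σ λ:
  k = 1: 44/56 = 0.7857
  k = 2: (44 + 7)/56 = 51/56 = 0.9107
  k = 3: (44 + 7 + 5)/56 = 56/56 = 1

Summary (fraction, with percent):

explained: PC1 0.7857 (78.57%), PC2 0.125 (12.5%), PC3 0.0893 (8.93%);  cumulative: 0.7857, 0.9107, 1


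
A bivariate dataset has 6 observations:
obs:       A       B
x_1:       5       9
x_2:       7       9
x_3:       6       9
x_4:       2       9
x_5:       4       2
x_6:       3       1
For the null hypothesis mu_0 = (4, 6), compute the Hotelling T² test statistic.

Step 1 — sample mean vector:
  mean(A) = (5 + 7 + 6 + 2 + 4 + 3) / 6 = 27/6 = 4.5
  mean(B) = (9 + 9 + 9 + 9 + 2 + 1) / 6 = 39/6 = 6.5
  x̄ = (4.5, 6.5),  deviation x̄ - mu_0 = (4.5, 6.5) - (4, 6) = (0.5, 0.5).

Step 2 — sample covariance matrix, S[i,j] = (1/(n-1)) · Σ_k (x_{k,i} - mean_i) · (x_{k,j} - mean_j), divisor n-1 = 5:
  S[A,A] = ((0.5)·(0.5) + (2.5)·(2.5) + (1.5)·(1.5) + (-2.5)·(-2.5) + (-0.5)·(-0.5) + (-1.5)·(-1.5)) / 5 = 17.5/5 = 3.5
  S[A,B] = ((0.5)·(2.5) + (2.5)·(2.5) + (1.5)·(2.5) + (-2.5)·(2.5) + (-0.5)·(-4.5) + (-1.5)·(-5.5)) / 5 = 15.5/5 = 3.1
  S[B,B] = ((2.5)·(2.5) + (2.5)·(2.5) + (2.5)·(2.5) + (2.5)·(2.5) + (-4.5)·(-4.5) + (-5.5)·(-5.5)) / 5 = 75.5/5 = 15.1
  S = [[3.5, 3.1],
 [3.1, 15.1]].

Step 3 — invert S. det(S) = 3.5·15.1 - (3.1)² = 43.24.
  S^{-1} = (1/det) · [[d, -b], [-b, a]] = [[0.3492, -0.0717],
 [-0.0717, 0.0809]].

Step 4 — quadratic form (x̄ - mu_0)^T · S^{-1} · (x̄ - mu_0):
  S^{-1} · (x̄ - mu_0) = (0.1388, 0.0046),
  (x̄ - mu_0)^T · [...] = (0.5)·(0.1388) + (0.5)·(0.0046) = 0.0717.

Step 5 — scale by n: T² = 6 · 0.0717 = 0.4302.

T² ≈ 0.4302


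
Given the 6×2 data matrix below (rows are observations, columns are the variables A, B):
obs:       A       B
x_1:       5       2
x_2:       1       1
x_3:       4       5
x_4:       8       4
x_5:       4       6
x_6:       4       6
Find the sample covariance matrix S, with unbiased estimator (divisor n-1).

Step 1 — column means:
  mean(A) = (5 + 1 + 4 + 8 + 4 + 4) / 6 = 26/6 = 4.3333
  mean(B) = (2 + 1 + 5 + 4 + 6 + 6) / 6 = 24/6 = 4

Step 2 — sample covariance S[i,j] = (1/(n-1)) · Σ_k (x_{k,i} - mean_i) · (x_{k,j} - mean_j), with n-1 = 5.
  S[A,A] = ((0.6667)·(0.6667) + (-3.3333)·(-3.3333) + (-0.3333)·(-0.3333) + (3.6667)·(3.6667) + (-0.3333)·(-0.3333) + (-0.3333)·(-0.3333)) / 5 = 25.3333/5 = 5.0667
  S[A,B] = ((0.6667)·(-2) + (-3.3333)·(-3) + (-0.3333)·(1) + (3.6667)·(0) + (-0.3333)·(2) + (-0.3333)·(2)) / 5 = 7/5 = 1.4
  S[B,B] = ((-2)·(-2) + (-3)·(-3) + (1)·(1) + (0)·(0) + (2)·(2) + (2)·(2)) / 5 = 22/5 = 4.4

S is symmetric (S[j,i] = S[i,j]). Assembling:

S = [[5.0667, 1.4],
 [1.4, 4.4]]


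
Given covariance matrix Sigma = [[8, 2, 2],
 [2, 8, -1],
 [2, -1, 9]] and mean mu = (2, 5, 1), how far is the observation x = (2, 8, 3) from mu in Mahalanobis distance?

Step 1 — centre the observation: (x - mu) = (0, 3, 2).

Step 2 — invert Sigma (cofactor / det for 3×3, or solve directly):
  Sigma^{-1} = [[0.1443, -0.0407, -0.0366],
 [-0.0407, 0.1382, 0.0244],
 [-0.0366, 0.0244, 0.122]].

Step 3 — form the quadratic (x - mu)^T · Sigma^{-1} · (x - mu):
  Sigma^{-1} · (x - mu) = (-0.1951, 0.4634, 0.3171).
  (x - mu)^T · [Sigma^{-1} · (x - mu)] = (0)·(-0.1951) + (3)·(0.4634) + (2)·(0.3171) = 2.0244.

Step 4 — take square root: d = √(2.0244) ≈ 1.4228.

d(x, mu) = √(2.0244) ≈ 1.4228


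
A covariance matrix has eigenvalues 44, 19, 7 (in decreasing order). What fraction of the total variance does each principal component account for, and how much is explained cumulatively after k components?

Step 1 — total variance = trace(Sigma) = Σ λ_i = 44 + 19 + 7 = 70.

Step 2 — fraction explained by component i = λ_i / Σ λ:
  PC1: 44/70 = 0.6286
  PC2: 19/70 = 0.2714
  PC3: 7/70 = 0.1

Step 3 — cumulative fraction after k components = (λ_1 + ... + λ_k) / Σ λ:
  k = 1: 44/70 = 0.6286
  k = 2: (44 + 19)/70 = 63/70 = 0.9
  k = 3: (44 + 19 + 7)/70 = 70/70 = 1

Summary (fraction, with percent):

explained: PC1 0.6286 (62.86%), PC2 0.2714 (27.14%), PC3 0.1 (10%);  cumulative: 0.6286, 0.9, 1


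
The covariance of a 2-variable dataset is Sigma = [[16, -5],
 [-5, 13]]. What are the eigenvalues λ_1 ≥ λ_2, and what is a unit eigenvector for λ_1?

Step 1 — characteristic polynomial of 2×2 Sigma:
  det(Sigma - λI) = λ² - trace · λ + det = 0.
  trace = 16 + 13 = 29, det = 16·13 - (-5)² = 183.
Step 2 — discriminant:
  Δ = trace² - 4·det = 841 - 732 = 109.
Step 3 — eigenvalues:
  λ = (trace ± √Δ)/2 = (29 ± 10.4403)/2,
  λ_1 = 19.7202,  λ_2 = 9.2798.

Step 4 — unit eigenvector for λ_1: solve (Sigma - λ_1 I)v = 0. First row:
  (16 - 19.7202)·v_x + (-5)·v_y = 0, i.e. (-3.7202)·v_x + (-5)·v_y = 0,
  so v ∝ (b, λ_1 - a) = (-5, 3.7202); multiply by -1 so the first entry is positive: u = (5, -3.7202).
  ||u|| = √((5)² + (-3.7202)²) = √(38.8395) ≈ 6.2321,
  v_1 = u/||u|| ≈ (0.8023, -0.5969) (||v_1|| = 1).

λ_1 = 19.7202,  λ_2 = 9.2798;  v_1 ≈ (0.8023, -0.5969)


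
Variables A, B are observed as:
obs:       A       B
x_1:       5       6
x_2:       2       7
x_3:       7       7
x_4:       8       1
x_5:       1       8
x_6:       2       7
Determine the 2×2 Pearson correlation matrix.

Step 1 — column means:
  mean(A) = (5 + 2 + 7 + 8 + 1 + 2) / 6 = 25/6 = 4.1667
  mean(B) = (6 + 7 + 7 + 1 + 8 + 7) / 6 = 36/6 = 6

Step 2 — sample variances and covariances s[i,j] = (1/(n-1)) · Σ_k (x_{k,i} - mean_i) · (x_{k,j} - mean_j), with n-1 = 5:
  s[A,A] = ((0.8333)·(0.8333) + (-2.1667)·(-2.1667) + (2.8333)·(2.8333) + (3.8333)·(3.8333) + (-3.1667)·(-3.1667) + (-2.1667)·(-2.1667)) / 5 = 42.8333/5 = 8.5667
  s[A,B] = ((0.8333)·(0) + (-2.1667)·(1) + (2.8333)·(1) + (3.8333)·(-5) + (-3.1667)·(2) + (-2.1667)·(1)) / 5 = -27/5 = -5.4
  s[B,B] = ((0)·(0) + (1)·(1) + (1)·(1) + (-5)·(-5) + (2)·(2) + (1)·(1)) / 5 = 32/5 = 6.4
  Sample standard deviations s_i = √(s[i,i]):
  s(A) = √(8.5667) = 2.9269
  s(B) = √(6.4) = 2.5298

Step 3 — r_{ij} = s_{ij} / (s_i · s_j):
  r[A,A] = 1 (diagonal).
  r[A,B] = -5.4 / (2.9269 · 2.5298) = -5.4 / 7.4045 = -0.7293
  r[B,B] = 1 (diagonal).

R is symmetric with unit diagonal. Assembling:

R = [[1, -0.7293],
 [-0.7293, 1]]


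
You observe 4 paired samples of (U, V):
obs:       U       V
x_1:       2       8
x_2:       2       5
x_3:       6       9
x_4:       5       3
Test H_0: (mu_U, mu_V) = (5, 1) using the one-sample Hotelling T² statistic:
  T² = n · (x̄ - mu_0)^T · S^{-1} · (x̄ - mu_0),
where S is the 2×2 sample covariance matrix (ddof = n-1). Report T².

Step 1 — sample mean vector:
  mean(U) = (2 + 2 + 6 + 5) / 4 = 15/4 = 3.75
  mean(V) = (8 + 5 + 9 + 3) / 4 = 25/4 = 6.25
  x̄ = (3.75, 6.25),  deviation x̄ - mu_0 = (3.75, 6.25) - (5, 1) = (-1.25, 5.25).

Step 2 — sample covariance matrix, S[i,j] = (1/(n-1)) · Σ_k (x_{k,i} - mean_i) · (x_{k,j} - mean_j), divisor n-1 = 3:
  S[U,U] = ((-1.75)·(-1.75) + (-1.75)·(-1.75) + (2.25)·(2.25) + (1.25)·(1.25)) / 3 = 12.75/3 = 4.25
  S[U,V] = ((-1.75)·(1.75) + (-1.75)·(-1.25) + (2.25)·(2.75) + (1.25)·(-3.25)) / 3 = 1.25/3 = 0.4167
  S[V,V] = ((1.75)·(1.75) + (-1.25)·(-1.25) + (2.75)·(2.75) + (-3.25)·(-3.25)) / 3 = 22.75/3 = 7.5833
  S = [[4.25, 0.4167],
 [0.4167, 7.5833]].

Step 3 — invert S. det(S) = 4.25·7.5833 - (0.4167)² = 32.0556.
  S^{-1} = (1/det) · [[d, -b], [-b, a]] = [[0.2366, -0.013],
 [-0.013, 0.1326]].

Step 4 — quadratic form (x̄ - mu_0)^T · S^{-1} · (x̄ - mu_0):
  S^{-1} · (x̄ - mu_0) = (-0.364, 0.7123),
  (x̄ - mu_0)^T · [...] = (-1.25)·(-0.364) + (5.25)·(0.7123) = 4.1945.

Step 5 — scale by n: T² = 4 · 4.1945 = 16.7782.

T² ≈ 16.7782


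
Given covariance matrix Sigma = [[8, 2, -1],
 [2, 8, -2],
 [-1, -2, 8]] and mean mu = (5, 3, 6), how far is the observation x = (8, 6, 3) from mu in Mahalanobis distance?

Step 1 — centre the observation: (x - mu) = (3, 3, -3).

Step 2 — invert Sigma (cofactor / det for 3×3, or solve directly):
  Sigma^{-1} = [[0.1339, -0.0312, 0.0089],
 [-0.0312, 0.1406, 0.0312],
 [0.0089, 0.0312, 0.1339]].

Step 3 — form the quadratic (x - mu)^T · Sigma^{-1} · (x - mu):
  Sigma^{-1} · (x - mu) = (0.2812, 0.2344, -0.2812).
  (x - mu)^T · [Sigma^{-1} · (x - mu)] = (3)·(0.2812) + (3)·(0.2344) + (-3)·(-0.2812) = 2.3906.

Step 4 — take square root: d = √(2.3906) ≈ 1.5462.

d(x, mu) = √(2.3906) ≈ 1.5462


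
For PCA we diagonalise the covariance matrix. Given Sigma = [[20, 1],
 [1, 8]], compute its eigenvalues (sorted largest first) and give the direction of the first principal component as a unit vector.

Step 1 — characteristic polynomial of 2×2 Sigma:
  det(Sigma - λI) = λ² - trace · λ + det = 0.
  trace = 20 + 8 = 28, det = 20·8 - (1)² = 159.
Step 2 — discriminant:
  Δ = trace² - 4·det = 784 - 636 = 148.
Step 3 — eigenvalues:
  λ = (trace ± √Δ)/2 = (28 ± 12.1655)/2,
  λ_1 = 20.0828,  λ_2 = 7.9172.

Step 4 — unit eigenvector for λ_1: solve (Sigma - λ_1 I)v = 0. First row:
  (20 - 20.0828)·v_x + (1)·v_y = 0, i.e. (-0.0828)·v_x + (1)·v_y = 0,
  so v ∝ (b, λ_1 - a) = (1, 0.0828) = u.
  ||u|| = √((1)² + (0.0828)²) = √(1.0068) ≈ 1.0034,
  v_1 = u/||u|| ≈ (0.9966, 0.0825) (||v_1|| = 1).

λ_1 = 20.0828,  λ_2 = 7.9172;  v_1 ≈ (0.9966, 0.0825)
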